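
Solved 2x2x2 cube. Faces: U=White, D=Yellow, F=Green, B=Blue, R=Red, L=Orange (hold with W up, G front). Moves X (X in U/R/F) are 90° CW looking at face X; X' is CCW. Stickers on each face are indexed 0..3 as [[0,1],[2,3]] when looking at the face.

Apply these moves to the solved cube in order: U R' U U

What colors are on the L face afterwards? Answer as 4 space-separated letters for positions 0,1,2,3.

Answer: B R O O

Derivation:
After move 1 (U): U=WWWW F=RRGG R=BBRR B=OOBB L=GGOO
After move 2 (R'): R=BRBR U=WBWO F=RWGW D=YRYG B=YOYB
After move 3 (U): U=WWOB F=BRGW R=YOBR B=GGYB L=RWOO
After move 4 (U): U=OWBW F=YOGW R=GGBR B=RWYB L=BROO
Query: L face = BROO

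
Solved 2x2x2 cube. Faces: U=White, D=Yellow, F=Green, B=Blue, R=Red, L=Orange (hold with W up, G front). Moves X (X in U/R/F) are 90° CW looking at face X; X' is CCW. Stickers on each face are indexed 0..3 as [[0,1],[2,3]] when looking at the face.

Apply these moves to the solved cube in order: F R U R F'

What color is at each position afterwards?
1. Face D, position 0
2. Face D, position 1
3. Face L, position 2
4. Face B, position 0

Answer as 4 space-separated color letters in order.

After move 1 (F): F=GGGG U=WWOO R=WRWR D=RRYY L=OYOY
After move 2 (R): R=WWRR U=WGOG F=GRGY D=RBYB B=OBWB
After move 3 (U): U=OWGG F=WWGY R=OBRR B=OYWB L=GROY
After move 4 (R): R=RORB U=OWGY F=WBGB D=RWYO B=GYWB
After move 5 (F'): F=BBWG U=OWRR R=WORB D=RYYO L=GYOG
Query 1: D[0] = R
Query 2: D[1] = Y
Query 3: L[2] = O
Query 4: B[0] = G

Answer: R Y O G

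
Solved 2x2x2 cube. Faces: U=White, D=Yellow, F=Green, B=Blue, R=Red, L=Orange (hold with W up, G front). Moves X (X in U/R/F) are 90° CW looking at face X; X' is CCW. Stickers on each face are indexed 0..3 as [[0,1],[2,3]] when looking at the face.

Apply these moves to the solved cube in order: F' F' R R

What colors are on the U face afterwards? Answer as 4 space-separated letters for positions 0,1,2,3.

Answer: W W Y Y

Derivation:
After move 1 (F'): F=GGGG U=WWRR R=YRYR D=OOYY L=OWOW
After move 2 (F'): F=GGGG U=WWYY R=OROR D=WWYY L=OROR
After move 3 (R): R=OORR U=WGYG F=GWGY D=WBYB B=YBWB
After move 4 (R): R=RORO U=WWYY F=GBGB D=WWYY B=GBGB
Query: U face = WWYY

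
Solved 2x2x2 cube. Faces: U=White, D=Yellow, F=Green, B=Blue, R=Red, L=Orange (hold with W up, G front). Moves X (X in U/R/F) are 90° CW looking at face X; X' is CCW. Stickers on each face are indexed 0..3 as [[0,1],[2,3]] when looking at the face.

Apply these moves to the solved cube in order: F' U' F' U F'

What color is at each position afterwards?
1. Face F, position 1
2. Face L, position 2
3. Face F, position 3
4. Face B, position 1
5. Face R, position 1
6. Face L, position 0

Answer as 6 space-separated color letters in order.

Answer: G O O R R W

Derivation:
After move 1 (F'): F=GGGG U=WWRR R=YRYR D=OOYY L=OWOW
After move 2 (U'): U=WRWR F=OWGG R=GGYR B=YRBB L=BBOW
After move 3 (F'): F=WGOG U=WRGY R=OGOR D=BWYY L=BROW
After move 4 (U): U=GWYR F=OGOG R=YROR B=BRBB L=WGOW
After move 5 (F'): F=GGOO U=GWYO R=WRBR D=GWYY L=WROY
Query 1: F[1] = G
Query 2: L[2] = O
Query 3: F[3] = O
Query 4: B[1] = R
Query 5: R[1] = R
Query 6: L[0] = W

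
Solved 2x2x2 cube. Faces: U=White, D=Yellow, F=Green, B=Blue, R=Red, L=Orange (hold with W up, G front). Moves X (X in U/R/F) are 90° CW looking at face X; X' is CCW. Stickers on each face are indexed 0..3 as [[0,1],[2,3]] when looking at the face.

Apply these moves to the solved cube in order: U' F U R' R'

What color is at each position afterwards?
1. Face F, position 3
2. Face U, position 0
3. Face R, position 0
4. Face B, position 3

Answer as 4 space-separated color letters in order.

After move 1 (U'): U=WWWW F=OOGG R=GGRR B=RRBB L=BBOO
After move 2 (F): F=GOGO U=WWOB R=WGWR D=RGYY L=BYOY
After move 3 (U): U=OWBW F=WGGO R=RRWR B=BYBB L=GOOY
After move 4 (R'): R=RRRW U=OBBB F=WWGW D=RGYO B=YYGB
After move 5 (R'): R=RWRR U=OGBY F=WBGB D=RWYW B=OYGB
Query 1: F[3] = B
Query 2: U[0] = O
Query 3: R[0] = R
Query 4: B[3] = B

Answer: B O R B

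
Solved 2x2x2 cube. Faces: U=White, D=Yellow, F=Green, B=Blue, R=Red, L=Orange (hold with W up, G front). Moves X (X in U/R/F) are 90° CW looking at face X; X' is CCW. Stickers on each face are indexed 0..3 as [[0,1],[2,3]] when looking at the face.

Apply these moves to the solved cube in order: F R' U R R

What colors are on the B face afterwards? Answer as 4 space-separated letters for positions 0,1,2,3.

After move 1 (F): F=GGGG U=WWOO R=WRWR D=RRYY L=OYOY
After move 2 (R'): R=RRWW U=WBOB F=GWGO D=RGYG B=YBRB
After move 3 (U): U=OWBB F=RRGO R=YBWW B=OYRB L=GWOY
After move 4 (R): R=WYWB U=ORBO F=RGGG D=RRYO B=BYWB
After move 5 (R): R=WWBY U=OGBG F=RRGO D=RWYB B=OYRB
Query: B face = OYRB

Answer: O Y R B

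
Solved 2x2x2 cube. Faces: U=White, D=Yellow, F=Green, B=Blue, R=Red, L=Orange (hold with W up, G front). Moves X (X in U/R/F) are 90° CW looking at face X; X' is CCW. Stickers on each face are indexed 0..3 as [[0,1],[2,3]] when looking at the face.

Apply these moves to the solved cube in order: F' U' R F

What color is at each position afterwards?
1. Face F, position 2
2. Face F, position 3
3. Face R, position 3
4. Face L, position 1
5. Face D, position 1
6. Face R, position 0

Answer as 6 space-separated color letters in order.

After move 1 (F'): F=GGGG U=WWRR R=YRYR D=OOYY L=OWOW
After move 2 (U'): U=WRWR F=OWGG R=GGYR B=YRBB L=BBOW
After move 3 (R): R=YGRG U=WWWG F=OOGY D=OBYY B=RRRB
After move 4 (F): F=GOYO U=WWWB R=WGGG D=RYYY L=BOOB
Query 1: F[2] = Y
Query 2: F[3] = O
Query 3: R[3] = G
Query 4: L[1] = O
Query 5: D[1] = Y
Query 6: R[0] = W

Answer: Y O G O Y W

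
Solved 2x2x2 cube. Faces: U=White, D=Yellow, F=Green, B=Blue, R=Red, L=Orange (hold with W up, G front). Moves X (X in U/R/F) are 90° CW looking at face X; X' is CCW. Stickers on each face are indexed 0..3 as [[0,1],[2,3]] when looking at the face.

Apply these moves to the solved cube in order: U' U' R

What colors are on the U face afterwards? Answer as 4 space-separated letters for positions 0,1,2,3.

Answer: W B W G

Derivation:
After move 1 (U'): U=WWWW F=OOGG R=GGRR B=RRBB L=BBOO
After move 2 (U'): U=WWWW F=BBGG R=OORR B=GGBB L=RROO
After move 3 (R): R=RORO U=WBWG F=BYGY D=YBYG B=WGWB
Query: U face = WBWG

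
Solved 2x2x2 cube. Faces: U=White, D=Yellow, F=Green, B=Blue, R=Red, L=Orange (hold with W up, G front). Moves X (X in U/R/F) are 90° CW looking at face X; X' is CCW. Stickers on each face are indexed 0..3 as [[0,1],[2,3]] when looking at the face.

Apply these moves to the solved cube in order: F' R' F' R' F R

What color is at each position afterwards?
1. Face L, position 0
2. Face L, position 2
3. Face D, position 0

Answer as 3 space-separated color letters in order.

After move 1 (F'): F=GGGG U=WWRR R=YRYR D=OOYY L=OWOW
After move 2 (R'): R=RRYY U=WBRB F=GWGR D=OGYG B=YBOB
After move 3 (F'): F=WRGG U=WBRY R=GROY D=WWYG L=OBOR
After move 4 (R'): R=RYGO U=WORY F=WBGY D=WRYG B=GBWB
After move 5 (F): F=GWYB U=WORB R=RYYO D=GRYG L=OWOR
After move 6 (R): R=YROY U=WWRB F=GRYG D=GWYG B=BBOB
Query 1: L[0] = O
Query 2: L[2] = O
Query 3: D[0] = G

Answer: O O G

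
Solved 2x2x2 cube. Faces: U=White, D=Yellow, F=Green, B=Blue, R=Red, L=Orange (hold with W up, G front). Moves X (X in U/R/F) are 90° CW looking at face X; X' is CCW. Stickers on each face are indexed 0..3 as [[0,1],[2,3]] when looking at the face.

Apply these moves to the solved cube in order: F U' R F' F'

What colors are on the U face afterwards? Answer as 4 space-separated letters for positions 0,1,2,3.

After move 1 (F): F=GGGG U=WWOO R=WRWR D=RRYY L=OYOY
After move 2 (U'): U=WOWO F=OYGG R=GGWR B=WRBB L=BBOY
After move 3 (R): R=WGRG U=WYWG F=ORGY D=RBYW B=OROB
After move 4 (F'): F=RYOG U=WYWR R=BGRG D=BYYW L=BGOW
After move 5 (F'): F=YGRO U=WYBR R=YGBG D=GWYW L=BROW
Query: U face = WYBR

Answer: W Y B R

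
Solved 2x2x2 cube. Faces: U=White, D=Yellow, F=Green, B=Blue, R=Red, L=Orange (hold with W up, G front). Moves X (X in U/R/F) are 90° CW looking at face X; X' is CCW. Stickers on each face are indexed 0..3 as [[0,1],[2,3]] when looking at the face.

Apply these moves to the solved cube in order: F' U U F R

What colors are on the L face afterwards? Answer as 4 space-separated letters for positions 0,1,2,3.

After move 1 (F'): F=GGGG U=WWRR R=YRYR D=OOYY L=OWOW
After move 2 (U): U=RWRW F=YRGG R=BBYR B=OWBB L=GGOW
After move 3 (U): U=RRWW F=BBGG R=OWYR B=GGBB L=YROW
After move 4 (F): F=GBGB U=RRWR R=WWWR D=YOYY L=YOOO
After move 5 (R): R=WWRW U=RBWB F=GOGY D=YBYG B=RGRB
Query: L face = YOOO

Answer: Y O O O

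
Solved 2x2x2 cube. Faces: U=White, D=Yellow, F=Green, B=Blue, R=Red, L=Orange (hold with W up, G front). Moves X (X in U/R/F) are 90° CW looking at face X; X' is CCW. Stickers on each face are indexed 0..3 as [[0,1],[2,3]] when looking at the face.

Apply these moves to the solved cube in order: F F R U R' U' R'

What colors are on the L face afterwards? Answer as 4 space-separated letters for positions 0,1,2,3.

Answer: B R O R

Derivation:
After move 1 (F): F=GGGG U=WWOO R=WRWR D=RRYY L=OYOY
After move 2 (F): F=GGGG U=WWYY R=OROR D=WWYY L=OROR
After move 3 (R): R=OORR U=WGYG F=GWGY D=WBYB B=YBWB
After move 4 (U): U=YWGG F=OOGY R=YBRR B=ORWB L=GWOR
After move 5 (R'): R=BRYR U=YWGO F=OWGG D=WOYY B=BRBB
After move 6 (U'): U=WOYG F=GWGG R=OWYR B=BRBB L=BROR
After move 7 (R'): R=WROY U=WBYB F=GOGG D=WWYG B=YROB
Query: L face = BROR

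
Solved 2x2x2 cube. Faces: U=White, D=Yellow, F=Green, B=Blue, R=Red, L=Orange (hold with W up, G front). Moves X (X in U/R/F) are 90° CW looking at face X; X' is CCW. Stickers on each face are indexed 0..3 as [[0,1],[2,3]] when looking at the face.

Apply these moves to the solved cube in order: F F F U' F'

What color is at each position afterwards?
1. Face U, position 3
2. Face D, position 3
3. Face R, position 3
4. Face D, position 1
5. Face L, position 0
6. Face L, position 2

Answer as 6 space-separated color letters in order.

After move 1 (F): F=GGGG U=WWOO R=WRWR D=RRYY L=OYOY
After move 2 (F): F=GGGG U=WWYY R=OROR D=WWYY L=OROR
After move 3 (F): F=GGGG U=WWRR R=YRYR D=OOYY L=OWOW
After move 4 (U'): U=WRWR F=OWGG R=GGYR B=YRBB L=BBOW
After move 5 (F'): F=WGOG U=WRGY R=OGOR D=BWYY L=BROW
Query 1: U[3] = Y
Query 2: D[3] = Y
Query 3: R[3] = R
Query 4: D[1] = W
Query 5: L[0] = B
Query 6: L[2] = O

Answer: Y Y R W B O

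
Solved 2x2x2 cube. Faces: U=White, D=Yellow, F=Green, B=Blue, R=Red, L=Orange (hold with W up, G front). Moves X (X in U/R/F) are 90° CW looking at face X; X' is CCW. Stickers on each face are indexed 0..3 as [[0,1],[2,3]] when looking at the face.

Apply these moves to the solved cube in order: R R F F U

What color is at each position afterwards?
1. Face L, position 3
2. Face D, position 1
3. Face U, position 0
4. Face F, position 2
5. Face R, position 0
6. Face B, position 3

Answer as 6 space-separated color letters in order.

After move 1 (R): R=RRRR U=WGWG F=GYGY D=YBYB B=WBWB
After move 2 (R): R=RRRR U=WYWY F=GBGB D=YWYW B=GBGB
After move 3 (F): F=GGBB U=WYOO R=WRYR D=RRYW L=OYOW
After move 4 (F): F=BGBG U=WYWY R=OROR D=YWYW L=OROR
After move 5 (U): U=WWYY F=ORBG R=GBOR B=ORGB L=BGOR
Query 1: L[3] = R
Query 2: D[1] = W
Query 3: U[0] = W
Query 4: F[2] = B
Query 5: R[0] = G
Query 6: B[3] = B

Answer: R W W B G B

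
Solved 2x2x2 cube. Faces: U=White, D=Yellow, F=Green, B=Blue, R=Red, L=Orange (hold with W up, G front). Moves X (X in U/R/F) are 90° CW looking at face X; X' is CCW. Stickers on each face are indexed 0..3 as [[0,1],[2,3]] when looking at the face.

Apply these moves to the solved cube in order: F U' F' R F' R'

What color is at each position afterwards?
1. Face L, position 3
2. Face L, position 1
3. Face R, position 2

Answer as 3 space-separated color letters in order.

After move 1 (F): F=GGGG U=WWOO R=WRWR D=RRYY L=OYOY
After move 2 (U'): U=WOWO F=OYGG R=GGWR B=WRBB L=BBOY
After move 3 (F'): F=YGOG U=WOGW R=RGRR D=BYYY L=BOOW
After move 4 (R): R=RRRG U=WGGG F=YYOY D=BBYW B=WROB
After move 5 (F'): F=YYYO U=WGRR R=BRBG D=OWYW L=BGOG
After move 6 (R'): R=RGBB U=WORW F=YGYR D=OYYO B=WRWB
Query 1: L[3] = G
Query 2: L[1] = G
Query 3: R[2] = B

Answer: G G B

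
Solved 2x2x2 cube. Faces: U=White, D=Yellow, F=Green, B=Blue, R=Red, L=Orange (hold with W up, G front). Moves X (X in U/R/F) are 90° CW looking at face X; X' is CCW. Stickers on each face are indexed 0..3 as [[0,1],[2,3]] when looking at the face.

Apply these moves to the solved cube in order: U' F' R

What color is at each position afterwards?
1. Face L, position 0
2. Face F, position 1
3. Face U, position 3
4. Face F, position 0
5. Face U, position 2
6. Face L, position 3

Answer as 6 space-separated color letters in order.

Answer: B O G O G W

Derivation:
After move 1 (U'): U=WWWW F=OOGG R=GGRR B=RRBB L=BBOO
After move 2 (F'): F=OGOG U=WWGR R=YGYR D=BOYY L=BWOW
After move 3 (R): R=YYRG U=WGGG F=OOOY D=BBYR B=RRWB
Query 1: L[0] = B
Query 2: F[1] = O
Query 3: U[3] = G
Query 4: F[0] = O
Query 5: U[2] = G
Query 6: L[3] = W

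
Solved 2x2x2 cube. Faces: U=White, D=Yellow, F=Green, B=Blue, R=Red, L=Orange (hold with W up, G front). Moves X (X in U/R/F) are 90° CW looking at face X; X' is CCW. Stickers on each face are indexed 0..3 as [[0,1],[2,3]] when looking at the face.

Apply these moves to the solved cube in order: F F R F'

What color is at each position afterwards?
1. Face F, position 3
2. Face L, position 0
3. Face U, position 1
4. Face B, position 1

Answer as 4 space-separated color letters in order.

Answer: G O G B

Derivation:
After move 1 (F): F=GGGG U=WWOO R=WRWR D=RRYY L=OYOY
After move 2 (F): F=GGGG U=WWYY R=OROR D=WWYY L=OROR
After move 3 (R): R=OORR U=WGYG F=GWGY D=WBYB B=YBWB
After move 4 (F'): F=WYGG U=WGOR R=BOWR D=RRYB L=OGOY
Query 1: F[3] = G
Query 2: L[0] = O
Query 3: U[1] = G
Query 4: B[1] = B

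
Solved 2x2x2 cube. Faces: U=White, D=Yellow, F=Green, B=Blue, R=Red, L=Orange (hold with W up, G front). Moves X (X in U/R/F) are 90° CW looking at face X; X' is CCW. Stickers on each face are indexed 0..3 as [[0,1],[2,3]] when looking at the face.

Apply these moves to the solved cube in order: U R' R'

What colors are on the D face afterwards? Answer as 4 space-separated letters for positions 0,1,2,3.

Answer: Y W Y W

Derivation:
After move 1 (U): U=WWWW F=RRGG R=BBRR B=OOBB L=GGOO
After move 2 (R'): R=BRBR U=WBWO F=RWGW D=YRYG B=YOYB
After move 3 (R'): R=RRBB U=WYWY F=RBGO D=YWYW B=GORB
Query: D face = YWYW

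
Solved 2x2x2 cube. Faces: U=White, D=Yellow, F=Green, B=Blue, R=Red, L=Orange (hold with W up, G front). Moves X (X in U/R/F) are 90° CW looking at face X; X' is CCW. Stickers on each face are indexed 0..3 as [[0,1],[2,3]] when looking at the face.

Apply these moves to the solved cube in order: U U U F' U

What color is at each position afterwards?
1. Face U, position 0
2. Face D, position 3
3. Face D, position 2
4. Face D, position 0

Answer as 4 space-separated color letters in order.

After move 1 (U): U=WWWW F=RRGG R=BBRR B=OOBB L=GGOO
After move 2 (U): U=WWWW F=BBGG R=OORR B=GGBB L=RROO
After move 3 (U): U=WWWW F=OOGG R=GGRR B=RRBB L=BBOO
After move 4 (F'): F=OGOG U=WWGR R=YGYR D=BOYY L=BWOW
After move 5 (U): U=GWRW F=YGOG R=RRYR B=BWBB L=OGOW
Query 1: U[0] = G
Query 2: D[3] = Y
Query 3: D[2] = Y
Query 4: D[0] = B

Answer: G Y Y B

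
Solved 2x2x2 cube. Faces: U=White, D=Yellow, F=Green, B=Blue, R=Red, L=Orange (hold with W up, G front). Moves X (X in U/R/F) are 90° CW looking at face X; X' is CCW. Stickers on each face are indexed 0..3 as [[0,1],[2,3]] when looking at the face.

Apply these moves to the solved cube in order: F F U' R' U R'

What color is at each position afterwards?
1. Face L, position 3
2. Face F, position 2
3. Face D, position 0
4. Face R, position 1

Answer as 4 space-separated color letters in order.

Answer: R G W O

Derivation:
After move 1 (F): F=GGGG U=WWOO R=WRWR D=RRYY L=OYOY
After move 2 (F): F=GGGG U=WWYY R=OROR D=WWYY L=OROR
After move 3 (U'): U=WYWY F=ORGG R=GGOR B=ORBB L=BBOR
After move 4 (R'): R=GRGO U=WBWO F=OYGY D=WRYG B=YRWB
After move 5 (U): U=WWOB F=GRGY R=YRGO B=BBWB L=OYOR
After move 6 (R'): R=ROYG U=WWOB F=GWGB D=WRYY B=GBRB
Query 1: L[3] = R
Query 2: F[2] = G
Query 3: D[0] = W
Query 4: R[1] = O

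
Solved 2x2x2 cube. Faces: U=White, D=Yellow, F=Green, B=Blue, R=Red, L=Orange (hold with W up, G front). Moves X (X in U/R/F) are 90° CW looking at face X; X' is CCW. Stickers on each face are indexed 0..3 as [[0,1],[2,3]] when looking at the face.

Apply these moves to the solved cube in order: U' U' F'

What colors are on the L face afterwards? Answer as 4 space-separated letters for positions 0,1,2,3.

Answer: R W O W

Derivation:
After move 1 (U'): U=WWWW F=OOGG R=GGRR B=RRBB L=BBOO
After move 2 (U'): U=WWWW F=BBGG R=OORR B=GGBB L=RROO
After move 3 (F'): F=BGBG U=WWOR R=YOYR D=ROYY L=RWOW
Query: L face = RWOW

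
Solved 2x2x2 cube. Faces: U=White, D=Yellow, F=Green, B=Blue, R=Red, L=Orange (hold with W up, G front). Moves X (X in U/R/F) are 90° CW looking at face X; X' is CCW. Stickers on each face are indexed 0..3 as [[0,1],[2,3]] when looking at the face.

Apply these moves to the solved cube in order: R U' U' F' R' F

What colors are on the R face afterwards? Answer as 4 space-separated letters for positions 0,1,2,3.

Answer: O R G Y

Derivation:
After move 1 (R): R=RRRR U=WGWG F=GYGY D=YBYB B=WBWB
After move 2 (U'): U=GGWW F=OOGY R=GYRR B=RRWB L=WBOO
After move 3 (U'): U=GWGW F=WBGY R=OORR B=GYWB L=RROO
After move 4 (F'): F=BYWG U=GWOR R=BOYR D=ROYB L=RWOG
After move 5 (R'): R=ORBY U=GWOG F=BWWR D=RYYG B=BYOB
After move 6 (F): F=WBRW U=GWGW R=ORGY D=BOYG L=RROY
Query: R face = ORGY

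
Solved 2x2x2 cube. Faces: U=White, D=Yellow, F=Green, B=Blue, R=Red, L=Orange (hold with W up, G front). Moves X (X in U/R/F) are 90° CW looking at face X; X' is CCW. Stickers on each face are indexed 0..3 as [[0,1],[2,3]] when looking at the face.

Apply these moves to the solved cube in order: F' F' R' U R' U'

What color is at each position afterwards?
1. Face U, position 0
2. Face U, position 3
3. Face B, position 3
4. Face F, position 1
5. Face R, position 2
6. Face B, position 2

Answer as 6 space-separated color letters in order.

Answer: W B B W Y G

Derivation:
After move 1 (F'): F=GGGG U=WWRR R=YRYR D=OOYY L=OWOW
After move 2 (F'): F=GGGG U=WWYY R=OROR D=WWYY L=OROR
After move 3 (R'): R=RROO U=WBYB F=GWGY D=WGYG B=YBWB
After move 4 (U): U=YWBB F=RRGY R=YBOO B=ORWB L=GWOR
After move 5 (R'): R=BOYO U=YWBO F=RWGB D=WRYY B=GRGB
After move 6 (U'): U=WOYB F=GWGB R=RWYO B=BOGB L=GROR
Query 1: U[0] = W
Query 2: U[3] = B
Query 3: B[3] = B
Query 4: F[1] = W
Query 5: R[2] = Y
Query 6: B[2] = G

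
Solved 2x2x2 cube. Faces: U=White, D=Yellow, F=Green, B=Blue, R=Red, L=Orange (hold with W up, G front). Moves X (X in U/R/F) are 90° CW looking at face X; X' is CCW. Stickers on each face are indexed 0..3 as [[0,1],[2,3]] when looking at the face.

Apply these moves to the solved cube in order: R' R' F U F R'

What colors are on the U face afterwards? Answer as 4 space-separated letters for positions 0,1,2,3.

After move 1 (R'): R=RRRR U=WBWB F=GWGW D=YGYG B=YBYB
After move 2 (R'): R=RRRR U=WYWY F=GBGB D=YWYW B=GBGB
After move 3 (F): F=GGBB U=WYOO R=WRYR D=RRYW L=OYOW
After move 4 (U): U=OWOY F=WRBB R=GBYR B=OYGB L=GGOW
After move 5 (F): F=BWBR U=OWWG R=OBYR D=YGYW L=GROR
After move 6 (R'): R=BROY U=OGWO F=BWBG D=YWYR B=WYGB
Query: U face = OGWO

Answer: O G W O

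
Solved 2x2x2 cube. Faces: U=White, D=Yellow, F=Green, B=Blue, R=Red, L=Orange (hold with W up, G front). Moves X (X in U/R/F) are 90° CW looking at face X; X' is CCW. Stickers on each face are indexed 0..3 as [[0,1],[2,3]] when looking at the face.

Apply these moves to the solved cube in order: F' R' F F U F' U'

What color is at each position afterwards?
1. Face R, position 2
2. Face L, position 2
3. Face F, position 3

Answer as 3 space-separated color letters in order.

After move 1 (F'): F=GGGG U=WWRR R=YRYR D=OOYY L=OWOW
After move 2 (R'): R=RRYY U=WBRB F=GWGR D=OGYG B=YBOB
After move 3 (F): F=GGRW U=WBWW R=RRBY D=YRYG L=OOOG
After move 4 (F): F=RGWG U=WBGO R=WRWY D=BRYG L=OYOR
After move 5 (U): U=GWOB F=WRWG R=YBWY B=OYOB L=RGOR
After move 6 (F'): F=RGWW U=GWYW R=RBBY D=GRYG L=RBOO
After move 7 (U'): U=WWGY F=RBWW R=RGBY B=RBOB L=OYOO
Query 1: R[2] = B
Query 2: L[2] = O
Query 3: F[3] = W

Answer: B O W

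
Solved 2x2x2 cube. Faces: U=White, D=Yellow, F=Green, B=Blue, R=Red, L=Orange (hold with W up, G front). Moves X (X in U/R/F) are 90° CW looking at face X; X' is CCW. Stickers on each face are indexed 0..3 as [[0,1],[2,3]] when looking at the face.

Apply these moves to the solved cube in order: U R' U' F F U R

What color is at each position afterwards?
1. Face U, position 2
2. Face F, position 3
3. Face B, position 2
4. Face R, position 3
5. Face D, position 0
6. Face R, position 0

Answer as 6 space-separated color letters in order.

After move 1 (U): U=WWWW F=RRGG R=BBRR B=OOBB L=GGOO
After move 2 (R'): R=BRBR U=WBWO F=RWGW D=YRYG B=YOYB
After move 3 (U'): U=BOWW F=GGGW R=RWBR B=BRYB L=YOOO
After move 4 (F): F=GGWG U=BOOO R=WWWR D=BRYG L=YYOR
After move 5 (F): F=WGGG U=BORY R=OWOR D=WWYG L=YBOR
After move 6 (U): U=RBYO F=OWGG R=BROR B=YBYB L=WGOR
After move 7 (R): R=OBRR U=RWYG F=OWGG D=WYYY B=OBBB
Query 1: U[2] = Y
Query 2: F[3] = G
Query 3: B[2] = B
Query 4: R[3] = R
Query 5: D[0] = W
Query 6: R[0] = O

Answer: Y G B R W O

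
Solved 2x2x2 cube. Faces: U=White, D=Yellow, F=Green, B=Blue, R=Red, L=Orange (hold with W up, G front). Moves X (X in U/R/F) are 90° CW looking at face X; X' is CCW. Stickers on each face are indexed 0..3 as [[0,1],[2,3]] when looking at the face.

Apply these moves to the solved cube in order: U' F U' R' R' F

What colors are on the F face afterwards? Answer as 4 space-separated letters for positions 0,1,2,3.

Answer: G B W B

Derivation:
After move 1 (U'): U=WWWW F=OOGG R=GGRR B=RRBB L=BBOO
After move 2 (F): F=GOGO U=WWOB R=WGWR D=RGYY L=BYOY
After move 3 (U'): U=WBWO F=BYGO R=GOWR B=WGBB L=RROY
After move 4 (R'): R=ORGW U=WBWW F=BBGO D=RYYO B=YGGB
After move 5 (R'): R=RWOG U=WGWY F=BBGW D=RBYO B=OGYB
After move 6 (F): F=GBWB U=WGYR R=WWYG D=ORYO L=RROB
Query: F face = GBWB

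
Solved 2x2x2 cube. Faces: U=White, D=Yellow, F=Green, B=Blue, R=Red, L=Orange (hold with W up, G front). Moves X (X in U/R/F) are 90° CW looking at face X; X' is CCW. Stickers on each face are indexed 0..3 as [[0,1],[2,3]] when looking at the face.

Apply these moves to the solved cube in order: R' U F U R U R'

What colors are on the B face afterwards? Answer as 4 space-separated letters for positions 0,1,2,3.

Answer: G R Y B

Derivation:
After move 1 (R'): R=RRRR U=WBWB F=GWGW D=YGYG B=YBYB
After move 2 (U): U=WWBB F=RRGW R=YBRR B=OOYB L=GWOO
After move 3 (F): F=GRWR U=WWOW R=BBBR D=RYYG L=GYOG
After move 4 (U): U=OWWW F=BBWR R=OOBR B=GYYB L=GROG
After move 5 (R): R=BORO U=OBWR F=BYWG D=RYYG B=WYWB
After move 6 (U): U=WORB F=BOWG R=WYRO B=GRWB L=BYOG
After move 7 (R'): R=YOWR U=WWRG F=BOWB D=ROYG B=GRYB
Query: B face = GRYB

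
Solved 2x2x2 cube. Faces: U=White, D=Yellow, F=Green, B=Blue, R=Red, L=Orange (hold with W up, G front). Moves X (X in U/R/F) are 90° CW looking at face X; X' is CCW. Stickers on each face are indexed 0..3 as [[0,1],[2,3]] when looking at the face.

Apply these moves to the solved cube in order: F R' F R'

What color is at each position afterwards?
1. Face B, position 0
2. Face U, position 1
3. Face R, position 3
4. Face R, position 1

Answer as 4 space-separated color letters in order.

After move 1 (F): F=GGGG U=WWOO R=WRWR D=RRYY L=OYOY
After move 2 (R'): R=RRWW U=WBOB F=GWGO D=RGYG B=YBRB
After move 3 (F): F=GGOW U=WBYY R=ORBW D=WRYG L=OROG
After move 4 (R'): R=RWOB U=WRYY F=GBOY D=WGYW B=GBRB
Query 1: B[0] = G
Query 2: U[1] = R
Query 3: R[3] = B
Query 4: R[1] = W

Answer: G R B W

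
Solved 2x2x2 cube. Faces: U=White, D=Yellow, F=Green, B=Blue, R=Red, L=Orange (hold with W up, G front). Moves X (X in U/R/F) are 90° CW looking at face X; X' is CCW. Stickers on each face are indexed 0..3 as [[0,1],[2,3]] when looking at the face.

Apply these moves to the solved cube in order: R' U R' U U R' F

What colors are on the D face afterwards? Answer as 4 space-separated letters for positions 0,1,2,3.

Answer: G W Y B

Derivation:
After move 1 (R'): R=RRRR U=WBWB F=GWGW D=YGYG B=YBYB
After move 2 (U): U=WWBB F=RRGW R=YBRR B=OOYB L=GWOO
After move 3 (R'): R=BRYR U=WYBO F=RWGB D=YRYW B=GOGB
After move 4 (U): U=BWOY F=BRGB R=GOYR B=GWGB L=RWOO
After move 5 (U): U=OBYW F=GOGB R=GWYR B=RWGB L=BROO
After move 6 (R'): R=WRGY U=OGYR F=GBGW D=YOYB B=WWRB
After move 7 (F): F=GGWB U=OGOR R=YRRY D=GWYB L=BYOO
Query: D face = GWYB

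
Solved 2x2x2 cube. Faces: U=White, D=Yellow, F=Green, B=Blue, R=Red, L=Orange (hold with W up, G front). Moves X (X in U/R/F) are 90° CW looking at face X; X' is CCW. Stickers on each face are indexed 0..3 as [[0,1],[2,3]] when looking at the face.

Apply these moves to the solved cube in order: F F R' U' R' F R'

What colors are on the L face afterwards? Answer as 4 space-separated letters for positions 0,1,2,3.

After move 1 (F): F=GGGG U=WWOO R=WRWR D=RRYY L=OYOY
After move 2 (F): F=GGGG U=WWYY R=OROR D=WWYY L=OROR
After move 3 (R'): R=RROO U=WBYB F=GWGY D=WGYG B=YBWB
After move 4 (U'): U=BBWY F=ORGY R=GWOO B=RRWB L=YBOR
After move 5 (R'): R=WOGO U=BWWR F=OBGY D=WRYY B=GRGB
After move 6 (F): F=GOYB U=BWRB R=WORO D=GWYY L=YWOR
After move 7 (R'): R=OOWR U=BGRG F=GWYB D=GOYB B=YRWB
Query: L face = YWOR

Answer: Y W O R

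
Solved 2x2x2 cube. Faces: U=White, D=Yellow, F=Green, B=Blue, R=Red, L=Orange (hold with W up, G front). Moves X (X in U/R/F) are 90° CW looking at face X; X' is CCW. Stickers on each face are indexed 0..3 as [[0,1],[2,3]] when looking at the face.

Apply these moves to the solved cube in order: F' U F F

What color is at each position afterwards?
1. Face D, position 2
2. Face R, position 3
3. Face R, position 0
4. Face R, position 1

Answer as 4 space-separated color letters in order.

After move 1 (F'): F=GGGG U=WWRR R=YRYR D=OOYY L=OWOW
After move 2 (U): U=RWRW F=YRGG R=BBYR B=OWBB L=GGOW
After move 3 (F): F=GYGR U=RWWG R=RBWR D=YBYY L=GOOO
After move 4 (F): F=GGRY U=RWOO R=WBGR D=WRYY L=GYOB
Query 1: D[2] = Y
Query 2: R[3] = R
Query 3: R[0] = W
Query 4: R[1] = B

Answer: Y R W B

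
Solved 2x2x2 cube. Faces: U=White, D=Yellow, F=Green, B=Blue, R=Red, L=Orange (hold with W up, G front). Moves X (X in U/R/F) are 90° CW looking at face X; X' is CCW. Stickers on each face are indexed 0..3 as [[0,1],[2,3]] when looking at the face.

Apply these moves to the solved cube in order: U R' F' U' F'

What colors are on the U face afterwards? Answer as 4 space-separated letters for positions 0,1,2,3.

Answer: B B W Y

Derivation:
After move 1 (U): U=WWWW F=RRGG R=BBRR B=OOBB L=GGOO
After move 2 (R'): R=BRBR U=WBWO F=RWGW D=YRYG B=YOYB
After move 3 (F'): F=WWRG U=WBBB R=RRYR D=GOYG L=GOOW
After move 4 (U'): U=BBWB F=GORG R=WWYR B=RRYB L=YOOW
After move 5 (F'): F=OGGR U=BBWY R=OWGR D=OWYG L=YBOW
Query: U face = BBWY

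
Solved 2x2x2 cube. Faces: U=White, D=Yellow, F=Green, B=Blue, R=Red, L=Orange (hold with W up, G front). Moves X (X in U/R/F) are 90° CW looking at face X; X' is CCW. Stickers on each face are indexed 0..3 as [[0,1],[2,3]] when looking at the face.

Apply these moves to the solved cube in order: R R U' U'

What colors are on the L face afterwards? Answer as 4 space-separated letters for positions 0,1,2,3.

After move 1 (R): R=RRRR U=WGWG F=GYGY D=YBYB B=WBWB
After move 2 (R): R=RRRR U=WYWY F=GBGB D=YWYW B=GBGB
After move 3 (U'): U=YYWW F=OOGB R=GBRR B=RRGB L=GBOO
After move 4 (U'): U=YWYW F=GBGB R=OORR B=GBGB L=RROO
Query: L face = RROO

Answer: R R O O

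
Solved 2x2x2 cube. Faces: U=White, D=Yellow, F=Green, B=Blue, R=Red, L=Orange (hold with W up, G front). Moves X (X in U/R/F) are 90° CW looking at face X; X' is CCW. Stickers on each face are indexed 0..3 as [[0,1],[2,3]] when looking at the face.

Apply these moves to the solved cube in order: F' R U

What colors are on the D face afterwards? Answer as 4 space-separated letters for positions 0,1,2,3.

After move 1 (F'): F=GGGG U=WWRR R=YRYR D=OOYY L=OWOW
After move 2 (R): R=YYRR U=WGRG F=GOGY D=OBYB B=RBWB
After move 3 (U): U=RWGG F=YYGY R=RBRR B=OWWB L=GOOW
Query: D face = OBYB

Answer: O B Y B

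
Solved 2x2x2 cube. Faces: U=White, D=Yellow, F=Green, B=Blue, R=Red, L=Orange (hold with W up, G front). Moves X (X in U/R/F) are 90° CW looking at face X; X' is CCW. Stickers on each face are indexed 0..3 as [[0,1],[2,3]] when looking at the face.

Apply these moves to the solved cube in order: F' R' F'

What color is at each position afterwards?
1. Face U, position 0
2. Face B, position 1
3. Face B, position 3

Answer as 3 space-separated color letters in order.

After move 1 (F'): F=GGGG U=WWRR R=YRYR D=OOYY L=OWOW
After move 2 (R'): R=RRYY U=WBRB F=GWGR D=OGYG B=YBOB
After move 3 (F'): F=WRGG U=WBRY R=GROY D=WWYG L=OBOR
Query 1: U[0] = W
Query 2: B[1] = B
Query 3: B[3] = B

Answer: W B B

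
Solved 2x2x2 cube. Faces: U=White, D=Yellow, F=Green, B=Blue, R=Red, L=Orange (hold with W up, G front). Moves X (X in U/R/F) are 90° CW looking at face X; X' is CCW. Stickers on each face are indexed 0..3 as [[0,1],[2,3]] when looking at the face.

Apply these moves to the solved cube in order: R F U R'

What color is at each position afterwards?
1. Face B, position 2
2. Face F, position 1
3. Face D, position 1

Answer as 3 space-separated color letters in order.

After move 1 (R): R=RRRR U=WGWG F=GYGY D=YBYB B=WBWB
After move 2 (F): F=GGYY U=WGOO R=WRGR D=RRYB L=OYOB
After move 3 (U): U=OWOG F=WRYY R=WBGR B=OYWB L=GGOB
After move 4 (R'): R=BRWG U=OWOO F=WWYG D=RRYY B=BYRB
Query 1: B[2] = R
Query 2: F[1] = W
Query 3: D[1] = R

Answer: R W R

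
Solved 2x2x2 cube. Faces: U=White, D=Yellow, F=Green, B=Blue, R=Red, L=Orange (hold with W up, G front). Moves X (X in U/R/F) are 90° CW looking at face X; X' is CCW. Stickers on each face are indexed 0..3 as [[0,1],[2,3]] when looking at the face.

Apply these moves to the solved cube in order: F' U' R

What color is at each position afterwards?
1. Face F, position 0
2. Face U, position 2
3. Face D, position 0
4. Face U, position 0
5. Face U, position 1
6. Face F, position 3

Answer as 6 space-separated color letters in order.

Answer: O W O W W Y

Derivation:
After move 1 (F'): F=GGGG U=WWRR R=YRYR D=OOYY L=OWOW
After move 2 (U'): U=WRWR F=OWGG R=GGYR B=YRBB L=BBOW
After move 3 (R): R=YGRG U=WWWG F=OOGY D=OBYY B=RRRB
Query 1: F[0] = O
Query 2: U[2] = W
Query 3: D[0] = O
Query 4: U[0] = W
Query 5: U[1] = W
Query 6: F[3] = Y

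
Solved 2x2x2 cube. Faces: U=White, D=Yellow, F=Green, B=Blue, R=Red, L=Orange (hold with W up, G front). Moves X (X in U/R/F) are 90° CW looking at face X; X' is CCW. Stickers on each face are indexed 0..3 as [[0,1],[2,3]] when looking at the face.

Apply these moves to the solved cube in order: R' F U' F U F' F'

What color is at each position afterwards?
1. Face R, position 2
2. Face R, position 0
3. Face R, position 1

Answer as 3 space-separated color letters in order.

Answer: O R R

Derivation:
After move 1 (R'): R=RRRR U=WBWB F=GWGW D=YGYG B=YBYB
After move 2 (F): F=GGWW U=WBOO R=WRBR D=RRYG L=OYOG
After move 3 (U'): U=BOWO F=OYWW R=GGBR B=WRYB L=YBOG
After move 4 (F): F=WOWY U=BOGB R=WGOR D=BGYG L=YROR
After move 5 (U): U=GBBO F=WGWY R=WROR B=YRYB L=WOOR
After move 6 (F'): F=GYWW U=GBWO R=GRBR D=ORYG L=WOOB
After move 7 (F'): F=YWGW U=GBGB R=RROR D=OBYG L=WOOW
Query 1: R[2] = O
Query 2: R[0] = R
Query 3: R[1] = R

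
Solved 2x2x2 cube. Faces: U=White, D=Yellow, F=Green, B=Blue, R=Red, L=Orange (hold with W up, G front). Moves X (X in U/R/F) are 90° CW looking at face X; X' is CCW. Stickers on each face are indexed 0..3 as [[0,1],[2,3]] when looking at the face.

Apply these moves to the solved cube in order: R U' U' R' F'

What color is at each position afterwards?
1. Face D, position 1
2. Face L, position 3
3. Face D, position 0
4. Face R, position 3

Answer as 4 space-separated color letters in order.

After move 1 (R): R=RRRR U=WGWG F=GYGY D=YBYB B=WBWB
After move 2 (U'): U=GGWW F=OOGY R=GYRR B=RRWB L=WBOO
After move 3 (U'): U=GWGW F=WBGY R=OORR B=GYWB L=RROO
After move 4 (R'): R=OROR U=GWGG F=WWGW D=YBYY B=BYBB
After move 5 (F'): F=WWWG U=GWOO R=BRYR D=ROYY L=RGOG
Query 1: D[1] = O
Query 2: L[3] = G
Query 3: D[0] = R
Query 4: R[3] = R

Answer: O G R R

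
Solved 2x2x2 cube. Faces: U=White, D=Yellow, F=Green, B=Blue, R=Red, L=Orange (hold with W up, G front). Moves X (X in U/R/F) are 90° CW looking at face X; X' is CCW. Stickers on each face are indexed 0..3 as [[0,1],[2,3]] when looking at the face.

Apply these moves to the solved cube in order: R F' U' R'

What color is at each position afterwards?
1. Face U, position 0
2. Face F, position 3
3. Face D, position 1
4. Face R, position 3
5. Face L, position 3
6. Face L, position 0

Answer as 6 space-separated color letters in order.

After move 1 (R): R=RRRR U=WGWG F=GYGY D=YBYB B=WBWB
After move 2 (F'): F=YYGG U=WGRR R=BRYR D=OOYB L=OGOW
After move 3 (U'): U=GRWR F=OGGG R=YYYR B=BRWB L=WBOW
After move 4 (R'): R=YRYY U=GWWB F=ORGR D=OGYG B=BROB
Query 1: U[0] = G
Query 2: F[3] = R
Query 3: D[1] = G
Query 4: R[3] = Y
Query 5: L[3] = W
Query 6: L[0] = W

Answer: G R G Y W W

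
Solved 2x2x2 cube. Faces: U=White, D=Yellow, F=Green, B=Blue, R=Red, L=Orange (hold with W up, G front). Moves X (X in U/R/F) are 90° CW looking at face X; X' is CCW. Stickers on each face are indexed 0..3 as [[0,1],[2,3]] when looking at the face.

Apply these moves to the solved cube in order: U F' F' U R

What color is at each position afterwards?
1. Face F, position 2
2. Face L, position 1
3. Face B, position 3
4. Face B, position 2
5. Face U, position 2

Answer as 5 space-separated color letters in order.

After move 1 (U): U=WWWW F=RRGG R=BBRR B=OOBB L=GGOO
After move 2 (F'): F=RGRG U=WWBR R=YBYR D=GOYY L=GWOW
After move 3 (F'): F=GGRR U=WWYY R=OBGR D=WWYY L=GROB
After move 4 (U): U=YWYW F=OBRR R=OOGR B=GRBB L=GGOB
After move 5 (R): R=GORO U=YBYR F=OWRY D=WBYG B=WRWB
Query 1: F[2] = R
Query 2: L[1] = G
Query 3: B[3] = B
Query 4: B[2] = W
Query 5: U[2] = Y

Answer: R G B W Y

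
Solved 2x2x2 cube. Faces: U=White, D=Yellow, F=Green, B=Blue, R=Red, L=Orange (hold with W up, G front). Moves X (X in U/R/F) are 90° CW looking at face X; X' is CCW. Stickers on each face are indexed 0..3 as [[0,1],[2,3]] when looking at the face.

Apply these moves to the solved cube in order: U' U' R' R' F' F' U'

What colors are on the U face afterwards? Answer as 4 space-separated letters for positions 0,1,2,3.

After move 1 (U'): U=WWWW F=OOGG R=GGRR B=RRBB L=BBOO
After move 2 (U'): U=WWWW F=BBGG R=OORR B=GGBB L=RROO
After move 3 (R'): R=OROR U=WBWG F=BWGW D=YBYG B=YGYB
After move 4 (R'): R=RROO U=WYWY F=BBGG D=YWYW B=GGBB
After move 5 (F'): F=BGBG U=WYRO R=WRYO D=ROYW L=RYOW
After move 6 (F'): F=GGBB U=WYWY R=ORRO D=YWYW L=ROOR
After move 7 (U'): U=YYWW F=ROBB R=GGRO B=ORBB L=GGOR
Query: U face = YYWW

Answer: Y Y W W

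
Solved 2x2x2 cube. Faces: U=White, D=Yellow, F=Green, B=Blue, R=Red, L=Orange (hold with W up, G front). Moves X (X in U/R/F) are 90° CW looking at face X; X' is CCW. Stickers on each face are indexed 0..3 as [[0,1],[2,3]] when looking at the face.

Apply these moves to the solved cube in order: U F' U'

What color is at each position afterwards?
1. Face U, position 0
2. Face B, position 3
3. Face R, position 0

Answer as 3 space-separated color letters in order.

Answer: W B R

Derivation:
After move 1 (U): U=WWWW F=RRGG R=BBRR B=OOBB L=GGOO
After move 2 (F'): F=RGRG U=WWBR R=YBYR D=GOYY L=GWOW
After move 3 (U'): U=WRWB F=GWRG R=RGYR B=YBBB L=OOOW
Query 1: U[0] = W
Query 2: B[3] = B
Query 3: R[0] = R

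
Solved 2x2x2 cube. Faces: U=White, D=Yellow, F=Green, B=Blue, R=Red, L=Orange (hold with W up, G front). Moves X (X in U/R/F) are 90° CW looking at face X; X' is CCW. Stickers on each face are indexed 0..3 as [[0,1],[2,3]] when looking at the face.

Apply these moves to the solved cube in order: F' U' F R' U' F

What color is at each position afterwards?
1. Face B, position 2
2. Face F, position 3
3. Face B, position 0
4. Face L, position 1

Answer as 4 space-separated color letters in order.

After move 1 (F'): F=GGGG U=WWRR R=YRYR D=OOYY L=OWOW
After move 2 (U'): U=WRWR F=OWGG R=GGYR B=YRBB L=BBOW
After move 3 (F): F=GOGW U=WRWB R=WGRR D=YGYY L=BOOO
After move 4 (R'): R=GRWR U=WBWY F=GRGB D=YOYW B=YRGB
After move 5 (U'): U=BYWW F=BOGB R=GRWR B=GRGB L=YROO
After move 6 (F): F=GBBO U=BYOR R=WRWR D=WGYW L=YYOO
Query 1: B[2] = G
Query 2: F[3] = O
Query 3: B[0] = G
Query 4: L[1] = Y

Answer: G O G Y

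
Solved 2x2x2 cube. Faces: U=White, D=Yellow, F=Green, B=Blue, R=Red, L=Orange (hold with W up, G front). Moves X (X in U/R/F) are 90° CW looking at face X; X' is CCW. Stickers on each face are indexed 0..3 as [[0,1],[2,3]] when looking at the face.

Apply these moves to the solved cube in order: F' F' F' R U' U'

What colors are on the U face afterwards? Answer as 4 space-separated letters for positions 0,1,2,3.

After move 1 (F'): F=GGGG U=WWRR R=YRYR D=OOYY L=OWOW
After move 2 (F'): F=GGGG U=WWYY R=OROR D=WWYY L=OROR
After move 3 (F'): F=GGGG U=WWOO R=WRWR D=RRYY L=OYOY
After move 4 (R): R=WWRR U=WGOG F=GRGY D=RBYB B=OBWB
After move 5 (U'): U=GGWO F=OYGY R=GRRR B=WWWB L=OBOY
After move 6 (U'): U=GOGW F=OBGY R=OYRR B=GRWB L=WWOY
Query: U face = GOGW

Answer: G O G W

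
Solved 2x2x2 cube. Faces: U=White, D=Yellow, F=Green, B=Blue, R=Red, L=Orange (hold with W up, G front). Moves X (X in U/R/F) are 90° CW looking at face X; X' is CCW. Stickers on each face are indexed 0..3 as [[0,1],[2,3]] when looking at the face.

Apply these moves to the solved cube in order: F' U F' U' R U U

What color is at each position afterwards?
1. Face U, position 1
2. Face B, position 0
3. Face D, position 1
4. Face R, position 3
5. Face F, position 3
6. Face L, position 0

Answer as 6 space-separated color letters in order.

Answer: R G B G Y O

Derivation:
After move 1 (F'): F=GGGG U=WWRR R=YRYR D=OOYY L=OWOW
After move 2 (U): U=RWRW F=YRGG R=BBYR B=OWBB L=GGOW
After move 3 (F'): F=RGYG U=RWBY R=OBOR D=GWYY L=GWOR
After move 4 (U'): U=WYRB F=GWYG R=RGOR B=OBBB L=OWOR
After move 5 (R): R=ORRG U=WWRG F=GWYY D=GBYO B=BBYB
After move 6 (U): U=RWGW F=ORYY R=BBRG B=OWYB L=GWOR
After move 7 (U): U=GRWW F=BBYY R=OWRG B=GWYB L=OROR
Query 1: U[1] = R
Query 2: B[0] = G
Query 3: D[1] = B
Query 4: R[3] = G
Query 5: F[3] = Y
Query 6: L[0] = O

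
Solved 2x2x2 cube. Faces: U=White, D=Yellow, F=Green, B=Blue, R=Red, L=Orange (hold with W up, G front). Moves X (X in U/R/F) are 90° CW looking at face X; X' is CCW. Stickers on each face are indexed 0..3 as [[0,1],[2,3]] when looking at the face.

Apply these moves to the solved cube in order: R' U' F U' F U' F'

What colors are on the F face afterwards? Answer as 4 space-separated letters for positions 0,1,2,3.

After move 1 (R'): R=RRRR U=WBWB F=GWGW D=YGYG B=YBYB
After move 2 (U'): U=BBWW F=OOGW R=GWRR B=RRYB L=YBOO
After move 3 (F): F=GOWO U=BBOB R=WWWR D=RGYG L=YYOG
After move 4 (U'): U=BBBO F=YYWO R=GOWR B=WWYB L=RROG
After move 5 (F): F=WYOY U=BBGR R=BOOR D=WGYG L=RROG
After move 6 (U'): U=BRBG F=RROY R=WYOR B=BOYB L=WWOG
After move 7 (F'): F=RYRO U=BRWO R=GYWR D=WGYG L=WGOB
Query: F face = RYRO

Answer: R Y R O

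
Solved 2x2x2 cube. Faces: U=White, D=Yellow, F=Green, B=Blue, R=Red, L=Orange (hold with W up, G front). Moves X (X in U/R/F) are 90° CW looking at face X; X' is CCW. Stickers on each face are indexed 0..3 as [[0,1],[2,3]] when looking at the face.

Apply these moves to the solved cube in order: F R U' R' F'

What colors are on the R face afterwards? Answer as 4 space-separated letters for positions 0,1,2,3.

After move 1 (F): F=GGGG U=WWOO R=WRWR D=RRYY L=OYOY
After move 2 (R): R=WWRR U=WGOG F=GRGY D=RBYB B=OBWB
After move 3 (U'): U=GGWO F=OYGY R=GRRR B=WWWB L=OBOY
After move 4 (R'): R=RRGR U=GWWW F=OGGO D=RYYY B=BWBB
After move 5 (F'): F=GOOG U=GWRG R=YRRR D=BYYY L=OWOW
Query: R face = YRRR

Answer: Y R R R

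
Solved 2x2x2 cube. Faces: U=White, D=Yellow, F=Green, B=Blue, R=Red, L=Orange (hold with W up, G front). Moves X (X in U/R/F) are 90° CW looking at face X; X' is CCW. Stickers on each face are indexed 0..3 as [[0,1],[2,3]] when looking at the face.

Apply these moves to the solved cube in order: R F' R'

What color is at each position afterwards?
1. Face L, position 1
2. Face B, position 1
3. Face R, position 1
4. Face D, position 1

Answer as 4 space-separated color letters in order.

After move 1 (R): R=RRRR U=WGWG F=GYGY D=YBYB B=WBWB
After move 2 (F'): F=YYGG U=WGRR R=BRYR D=OOYB L=OGOW
After move 3 (R'): R=RRBY U=WWRW F=YGGR D=OYYG B=BBOB
Query 1: L[1] = G
Query 2: B[1] = B
Query 3: R[1] = R
Query 4: D[1] = Y

Answer: G B R Y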